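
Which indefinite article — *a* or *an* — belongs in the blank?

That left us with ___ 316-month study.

a

The indefinite article is chosen by the initial *sound* of the following word, not its spelling.
The number *316* is spoken "three hundred …", beginning with /θriː/ — a consonant sound.
So the article is *a*: That left us with a 316-month study.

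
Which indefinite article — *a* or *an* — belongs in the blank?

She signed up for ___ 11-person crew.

The indefinite article is chosen by the initial *sound* of the following word, not its spelling.
The number *11* is spoken "eleven", beginning with /ɪˈlɛvən/ — a vowel sound.
So the article is *an*: She signed up for an 11-person crew.

an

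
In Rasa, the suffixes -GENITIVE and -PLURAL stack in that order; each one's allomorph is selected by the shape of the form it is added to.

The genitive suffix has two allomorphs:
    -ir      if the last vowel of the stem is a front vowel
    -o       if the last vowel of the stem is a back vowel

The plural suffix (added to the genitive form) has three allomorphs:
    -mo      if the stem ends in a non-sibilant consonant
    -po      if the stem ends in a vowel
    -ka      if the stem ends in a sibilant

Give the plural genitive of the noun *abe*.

abeirmo

*abe*: last vowel = /e/, a front vowel → -ir → *abeir*.
The final sound of the genitive form *abeir* is /r/, which is a non-sibilant consonant, so the plural suffix is -mo, giving *abeirmo*.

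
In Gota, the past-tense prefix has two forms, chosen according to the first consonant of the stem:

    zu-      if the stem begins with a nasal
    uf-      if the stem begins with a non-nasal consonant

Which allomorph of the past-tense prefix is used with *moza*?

Since the first consonant of *moza* is /m/ (a nasal), it takes zu-.

zu-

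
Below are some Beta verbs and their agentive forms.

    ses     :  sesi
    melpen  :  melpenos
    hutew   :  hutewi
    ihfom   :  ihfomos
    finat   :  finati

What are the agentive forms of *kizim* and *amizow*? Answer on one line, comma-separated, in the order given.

The alternation tracks the final consonant of the stem — -os when the stem ends in a nasal (*melpen*, *ihfom*); -i when the stem ends in a non-nasal consonant (*ses*, *hutew*, *finat*).
*kizim*: final consonant = /m/, a nasal → -os → *kizimos*.
*amizow*: final consonant = /w/, non-nasal → -i → *amizowi*.

kizimos, amizowi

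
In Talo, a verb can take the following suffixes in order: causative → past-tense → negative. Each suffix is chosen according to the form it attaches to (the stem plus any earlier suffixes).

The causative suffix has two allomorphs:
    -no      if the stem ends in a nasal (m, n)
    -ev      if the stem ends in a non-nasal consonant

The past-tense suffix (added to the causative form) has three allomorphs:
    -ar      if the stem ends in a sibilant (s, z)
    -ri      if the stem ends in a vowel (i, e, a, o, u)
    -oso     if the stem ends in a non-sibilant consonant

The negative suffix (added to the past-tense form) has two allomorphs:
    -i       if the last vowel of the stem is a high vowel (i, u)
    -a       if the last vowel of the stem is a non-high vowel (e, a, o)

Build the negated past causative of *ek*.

*ek*: final consonant = /k/, non-nasal → -ev → *ekev*.
The final sound of the causative form *ekev* is /v/, which is a non-sibilant consonant, so the past-tense suffix is -oso, giving *ekevoso*.
The past-tense form *ekevoso*: last vowel = /o/, a non-high vowel → -a → *ekevosoa*.

ekevosoa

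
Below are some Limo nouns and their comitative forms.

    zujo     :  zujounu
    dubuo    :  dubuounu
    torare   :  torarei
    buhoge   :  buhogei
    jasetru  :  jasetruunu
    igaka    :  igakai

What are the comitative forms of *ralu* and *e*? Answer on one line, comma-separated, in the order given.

The alternation tracks the last vowel of the stem — -unu when the last vowel of the stem is a rounded vowel (*zujo*, *dubuo*, *jasetru*); -i when the last vowel of the stem is an unrounded vowel (*torare*, *buhoge*, *igaka*).
*ralu* — last vowel /u/ (a rounded vowel) → -unu → *raluunu*.
The last vowel of *e* is /e/, which is an unrounded vowel, so the suffix is -i, giving *ei*.

raluunu, ei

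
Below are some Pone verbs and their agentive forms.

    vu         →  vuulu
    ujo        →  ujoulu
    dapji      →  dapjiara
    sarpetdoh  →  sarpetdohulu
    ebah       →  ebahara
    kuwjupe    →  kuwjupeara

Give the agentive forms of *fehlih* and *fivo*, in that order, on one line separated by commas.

The alternation tracks the last vowel of the stem — -ulu when the last vowel of the stem is a rounded vowel (*vu*, *ujo*, *sarpetdoh*); -ara when the last vowel of the stem is an unrounded vowel (*dapji*, *ebah*, *kuwjupe*).
The last vowel of *fehlih* is /i/, which is an unrounded vowel, so the suffix is -ara, giving *fehlihara*.
*fivo*: last vowel = /o/, a rounded vowel → -ulu → *fivoulu*.

fehlihara, fivoulu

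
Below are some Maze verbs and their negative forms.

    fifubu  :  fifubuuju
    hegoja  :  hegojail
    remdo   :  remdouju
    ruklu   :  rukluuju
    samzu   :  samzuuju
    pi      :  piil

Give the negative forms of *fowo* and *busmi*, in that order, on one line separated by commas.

The alternation tracks the last vowel of the stem — -uju when the last vowel of the stem is a rounded vowel (*fifubu*, *remdo*, *ruklu*, *samzu*); -il when the last vowel of the stem is an unrounded vowel (*hegoja*, *pi*).
*fowo*: last vowel = /o/, a rounded vowel → -uju → *fowouju*.
*busmi* — last vowel /i/ (an unrounded vowel) → -il → *busmiil*.

fowouju, busmiil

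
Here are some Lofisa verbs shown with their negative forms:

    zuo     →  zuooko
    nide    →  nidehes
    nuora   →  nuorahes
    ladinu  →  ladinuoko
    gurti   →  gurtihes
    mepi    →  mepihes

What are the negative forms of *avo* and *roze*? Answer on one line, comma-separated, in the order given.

avooko, rozehes

The pattern is rounding harmony: -oko when the last vowel of the stem is a rounded vowel (*zuo*, *ladinu*); -hes when the last vowel of the stem is an unrounded vowel (*nide*, *nuora*, *gurti*, *mepi*).
*avo* — last vowel /o/ (a rounded vowel) → -oko → *avooko*.
*roze* — last vowel /e/ (an unrounded vowel) → -hes → *rozehes*.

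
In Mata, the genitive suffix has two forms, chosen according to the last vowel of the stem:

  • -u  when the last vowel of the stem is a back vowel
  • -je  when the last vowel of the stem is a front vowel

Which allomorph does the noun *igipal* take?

-u

The last vowel of *igipal* is /a/, which is a back vowel, so the suffix is -u.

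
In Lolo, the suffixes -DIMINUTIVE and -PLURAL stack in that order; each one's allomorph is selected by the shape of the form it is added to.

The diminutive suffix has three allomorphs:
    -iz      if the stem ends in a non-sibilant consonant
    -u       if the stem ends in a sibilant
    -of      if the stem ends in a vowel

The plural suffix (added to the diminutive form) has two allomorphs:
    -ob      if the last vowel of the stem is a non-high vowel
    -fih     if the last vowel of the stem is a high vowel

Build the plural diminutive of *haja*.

hajaofob

*haja* — final sound /a/ (a vowel) → -of → *hajaof*.
The last vowel of the diminutive form *hajaof* is /o/, which is a non-high vowel, so the plural suffix is -ob, giving *hajaofob*.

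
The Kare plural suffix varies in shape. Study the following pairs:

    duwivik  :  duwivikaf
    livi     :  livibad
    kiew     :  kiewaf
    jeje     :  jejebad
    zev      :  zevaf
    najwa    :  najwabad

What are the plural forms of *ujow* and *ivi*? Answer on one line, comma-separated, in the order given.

The suffix is conditioned by the final sound: -af when the stem ends in a consonant (*duwivik*, *kiew*, *zev*); -bad when the stem ends in a vowel (*livi*, *jeje*, *najwa*).
*ujow* — final sound /w/ (a consonant) → -af → *ujowaf*.
The final sound of *ivi* is /i/, which is a vowel, so the suffix is -bad, giving *ivibad*.

ujowaf, ivibad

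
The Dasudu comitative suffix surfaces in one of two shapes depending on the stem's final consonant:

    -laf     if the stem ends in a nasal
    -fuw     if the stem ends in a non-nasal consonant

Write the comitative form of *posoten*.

posotenlaf

*posoten* — final consonant /n/ (a nasal) → -laf → *posotenlaf*.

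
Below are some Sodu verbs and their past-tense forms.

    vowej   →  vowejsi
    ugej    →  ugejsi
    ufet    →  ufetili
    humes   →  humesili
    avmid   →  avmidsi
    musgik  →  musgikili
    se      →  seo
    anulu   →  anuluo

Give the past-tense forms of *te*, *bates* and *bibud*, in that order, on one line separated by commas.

teo, batesili, bibudsi

The alternation tracks the final sound of the stem — -ili when the stem ends in a voiceless consonant (*ufet*, *humes*, *musgik*); -si when the stem ends in a voiced consonant (*vowej*, *ugej*, *avmid*); -o when the stem ends in a vowel (*se*, *anulu*).
*te*: final sound = /e/, a vowel → -o → *teo*.
Since the final sound of *bates* is /s/ (a voiceless consonant), it takes -ili, giving *batesili*.
*bibud* — final sound /d/ (a voiced consonant) → -si → *bibudsi*.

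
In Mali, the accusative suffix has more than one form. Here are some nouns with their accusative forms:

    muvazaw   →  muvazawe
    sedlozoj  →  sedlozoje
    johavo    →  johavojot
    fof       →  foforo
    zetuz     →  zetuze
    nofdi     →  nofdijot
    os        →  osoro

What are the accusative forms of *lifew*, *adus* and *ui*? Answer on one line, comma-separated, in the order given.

The pattern is voicing of the final sound: -oro when the stem ends in a voiceless consonant (*fof*, *os*); -e when the stem ends in a voiced consonant (*muvazaw*, *sedlozoj*, *zetuz*); -jot when the stem ends in a vowel (*johavo*, *nofdi*).
*lifew*: final sound = /w/, a voiced consonant → -e → *lifewe*.
The final sound of *adus* is /s/, which is a voiceless consonant, so the suffix is -oro, giving *adusoro*.
The final sound of *ui* is /i/, which is a vowel, so the suffix is -jot, giving *uijot*.

lifewe, adusoro, uijot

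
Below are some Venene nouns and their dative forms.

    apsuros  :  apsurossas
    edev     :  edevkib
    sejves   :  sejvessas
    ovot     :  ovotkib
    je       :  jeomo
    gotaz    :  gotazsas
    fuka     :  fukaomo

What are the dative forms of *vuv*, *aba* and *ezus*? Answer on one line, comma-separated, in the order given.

The suffix is conditioned by the final sound: -sas when the stem ends in a sibilant (*apsuros*, *sejves*, *gotaz*); -kib when the stem ends in a non-sibilant consonant (*edev*, *ovot*); -omo when the stem ends in a vowel (*je*, *fuka*).
*vuv* — final sound /v/ (a non-sibilant consonant) → -kib → *vuvkib*.
The final sound of *aba* is /a/, which is a vowel, so the suffix is -omo, giving *abaomo*.
*ezus*: final sound = /s/, a sibilant → -sas → *ezussas*.

vuvkib, abaomo, ezussas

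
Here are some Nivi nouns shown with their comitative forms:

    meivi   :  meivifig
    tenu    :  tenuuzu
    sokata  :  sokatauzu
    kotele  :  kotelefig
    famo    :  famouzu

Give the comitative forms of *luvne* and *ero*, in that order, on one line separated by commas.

Looking at the last vowel of each stem: -fig when the last vowel of the stem is a front vowel (*meivi*, *kotele*); -uzu when the last vowel of the stem is a back vowel (*tenu*, *sokata*, *famo*).
*luvne* — last vowel /e/ (a front vowel) → -fig → *luvnefig*.
*ero* — last vowel /o/ (a back vowel) → -uzu → *erouzu*.

luvnefig, erouzu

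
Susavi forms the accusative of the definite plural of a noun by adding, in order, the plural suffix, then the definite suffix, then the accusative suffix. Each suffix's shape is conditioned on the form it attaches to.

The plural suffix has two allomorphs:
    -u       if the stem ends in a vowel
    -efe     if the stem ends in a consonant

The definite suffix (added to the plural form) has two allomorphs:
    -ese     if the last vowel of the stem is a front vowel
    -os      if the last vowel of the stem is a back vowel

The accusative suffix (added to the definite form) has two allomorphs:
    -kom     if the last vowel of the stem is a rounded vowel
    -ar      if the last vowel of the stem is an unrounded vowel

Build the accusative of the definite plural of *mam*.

Since the final sound of *mam* is /m/ (a consonant), it takes -efe, giving *mamefe*.
The plural form *mamefe*: last vowel = /e/, a front vowel → -ese → *mamefeese*.
The definite form *mamefeese*: last vowel = /e/, an unrounded vowel → -ar → *mamefeesear*.

mamefeesear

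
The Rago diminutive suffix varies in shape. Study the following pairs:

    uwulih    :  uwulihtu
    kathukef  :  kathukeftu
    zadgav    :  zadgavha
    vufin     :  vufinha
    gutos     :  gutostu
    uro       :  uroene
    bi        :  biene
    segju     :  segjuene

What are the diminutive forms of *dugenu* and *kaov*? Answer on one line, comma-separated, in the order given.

Looking at the final sound of each stem: -tu when the stem ends in a voiceless consonant (*uwulih*, *kathukef*, *gutos*); -ha when the stem ends in a voiced consonant (*zadgav*, *vufin*); -ene when the stem ends in a vowel (*uro*, *bi*, *segju*).
The final sound of *dugenu* is /u/, which is a vowel, so the suffix is -ene, giving *dugenuene*.
*kaov*: final sound = /v/, a voiced consonant → -ha → *kaovha*.

dugenuene, kaovha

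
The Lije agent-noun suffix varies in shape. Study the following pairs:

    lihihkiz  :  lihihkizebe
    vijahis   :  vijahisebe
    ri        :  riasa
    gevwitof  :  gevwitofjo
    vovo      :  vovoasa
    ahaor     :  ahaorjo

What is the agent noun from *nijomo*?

nijomoasa

Looking at the final sound of each stem: -ebe when the stem ends in a sibilant (*lihihkiz*, *vijahis*); -jo when the stem ends in a non-sibilant consonant (*gevwitof*, *ahaor*); -asa when the stem ends in a vowel (*ri*, *vovo*).
*nijomo*: final sound = /o/, a vowel → -asa → *nijomoasa*.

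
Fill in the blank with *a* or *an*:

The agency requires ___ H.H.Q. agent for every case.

The indefinite article is chosen by the initial *sound* of the following word, not its spelling.
The initialism *H.H.Q.* is read letter by letter; the first letter, H, is pronounced /eɪtʃ/, which begins with a vowel sound.
So the article is *an*: The agency requires an H.H.Q. agent for every case.

an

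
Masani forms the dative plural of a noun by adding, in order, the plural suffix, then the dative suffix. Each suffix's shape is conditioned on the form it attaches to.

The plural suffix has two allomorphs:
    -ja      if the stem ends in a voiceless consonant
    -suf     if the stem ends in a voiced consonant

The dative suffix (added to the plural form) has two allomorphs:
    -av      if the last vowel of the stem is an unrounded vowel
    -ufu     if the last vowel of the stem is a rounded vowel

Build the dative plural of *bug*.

bugsufufu

Since the final consonant of *bug* is /g/ (voiced), it takes -suf, giving *bugsuf*.
The plural form *bugsuf*: last vowel = /u/, a rounded vowel → -ufu → *bugsufufu*.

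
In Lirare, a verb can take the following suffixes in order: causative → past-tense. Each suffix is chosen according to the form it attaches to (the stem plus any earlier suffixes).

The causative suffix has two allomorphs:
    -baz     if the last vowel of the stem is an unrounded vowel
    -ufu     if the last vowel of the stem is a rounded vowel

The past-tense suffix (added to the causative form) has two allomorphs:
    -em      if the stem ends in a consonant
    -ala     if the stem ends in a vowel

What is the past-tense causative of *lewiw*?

lewiwbazem

*lewiw*: last vowel = /i/, an unrounded vowel → -baz → *lewiwbaz*.
The causative form *lewiwbaz* — final sound /z/ (a consonant) → -em → *lewiwbazem*.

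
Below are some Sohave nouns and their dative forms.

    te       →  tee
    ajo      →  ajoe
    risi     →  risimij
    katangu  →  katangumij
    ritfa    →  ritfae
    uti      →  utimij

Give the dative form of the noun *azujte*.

Looking at the last vowel of each stem: -mij when the last vowel of the stem is a high vowel (*risi*, *katangu*, *uti*); -e when the last vowel of the stem is a non-high vowel (*te*, *ajo*, *ritfa*).
Since the last vowel of *azujte* is /e/ (a non-high vowel), it takes -e, giving *azujtee*.

azujtee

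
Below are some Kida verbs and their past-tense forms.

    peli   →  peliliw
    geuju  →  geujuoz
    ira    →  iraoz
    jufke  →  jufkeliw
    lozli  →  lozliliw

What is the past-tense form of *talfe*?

talfeliw

Looking at the last vowel of each stem: -liw when the last vowel of the stem is a front vowel (*peli*, *jufke*, *lozli*); -oz when the last vowel of the stem is a back vowel (*geuju*, *ira*).
*talfe* — last vowel /e/ (a front vowel) → -liw → *talfeliw*.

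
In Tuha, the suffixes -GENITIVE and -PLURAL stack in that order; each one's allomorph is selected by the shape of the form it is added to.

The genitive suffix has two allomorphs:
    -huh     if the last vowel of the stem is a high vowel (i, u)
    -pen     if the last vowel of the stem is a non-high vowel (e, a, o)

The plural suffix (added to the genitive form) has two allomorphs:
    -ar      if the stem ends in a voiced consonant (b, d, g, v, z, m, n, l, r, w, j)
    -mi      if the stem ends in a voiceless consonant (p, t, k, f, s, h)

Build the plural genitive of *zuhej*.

*zuhej*: last vowel = /e/, a non-high vowel → -pen → *zuhejpen*.
The genitive form *zuhejpen* — final consonant /n/ (voiced) → -ar → *zuhejpenar*.

zuhejpenar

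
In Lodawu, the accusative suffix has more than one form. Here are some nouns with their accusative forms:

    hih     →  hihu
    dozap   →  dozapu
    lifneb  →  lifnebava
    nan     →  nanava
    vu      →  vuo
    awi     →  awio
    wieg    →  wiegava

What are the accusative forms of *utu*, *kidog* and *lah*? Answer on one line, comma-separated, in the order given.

The suffix is conditioned by the final sound: -u when the stem ends in a voiceless consonant (*hih*, *dozap*); -ava when the stem ends in a voiced consonant (*lifneb*, *nan*, *wieg*); -o when the stem ends in a vowel (*vu*, *awi*).
*utu* — final sound /u/ (a vowel) → -o → *utuo*.
*kidog* — final sound /g/ (a voiced consonant) → -ava → *kidogava*.
The final sound of *lah* is /h/, which is a voiceless consonant, so the suffix is -u, giving *lahu*.

utuo, kidogava, lahu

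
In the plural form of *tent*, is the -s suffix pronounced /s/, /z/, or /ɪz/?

The stem *tent* ends in a voiceless non-sibilant consonant.
The plural suffix surfaces as /ɪz/ after sibilants, /s/ after other voiceless consonants, and /z/ after other voiced sounds.
So the plural -s on *tent* is pronounced /s/.

/s/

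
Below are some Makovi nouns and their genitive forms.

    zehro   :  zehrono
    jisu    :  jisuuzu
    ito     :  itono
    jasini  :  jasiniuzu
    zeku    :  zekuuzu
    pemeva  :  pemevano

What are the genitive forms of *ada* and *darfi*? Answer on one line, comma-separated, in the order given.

adano, darfiuzu

Looking at the last vowel of each stem: -uzu when the last vowel of the stem is a high vowel (*jisu*, *jasini*, *zeku*); -no when the last vowel of the stem is a non-high vowel (*zehro*, *ito*, *pemeva*).
The last vowel of *ada* is /a/, which is a non-high vowel, so the suffix is -no, giving *adano*.
Since the last vowel of *darfi* is /i/ (a high vowel), it takes -uzu, giving *darfiuzu*.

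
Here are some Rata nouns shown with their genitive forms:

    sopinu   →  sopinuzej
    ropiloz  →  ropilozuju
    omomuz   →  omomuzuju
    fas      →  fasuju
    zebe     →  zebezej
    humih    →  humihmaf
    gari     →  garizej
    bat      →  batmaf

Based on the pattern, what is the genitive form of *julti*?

jultizej

The suffix is conditioned by the final sound: -uju when the stem ends in a sibilant (*ropiloz*, *omomuz*, *fas*); -maf when the stem ends in a non-sibilant consonant (*humih*, *bat*); -zej when the stem ends in a vowel (*sopinu*, *zebe*, *gari*).
*julti*: final sound = /i/, a vowel → -zej → *jultizej*.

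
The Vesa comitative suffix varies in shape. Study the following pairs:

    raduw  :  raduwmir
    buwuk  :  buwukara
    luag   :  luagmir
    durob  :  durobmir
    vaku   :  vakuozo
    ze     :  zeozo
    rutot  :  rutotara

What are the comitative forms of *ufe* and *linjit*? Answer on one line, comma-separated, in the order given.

ufeozo, linjitara

The pattern is voicing of the final sound: -ara when the stem ends in a voiceless consonant (*buwuk*, *rutot*); -mir when the stem ends in a voiced consonant (*raduw*, *luag*, *durob*); -ozo when the stem ends in a vowel (*vaku*, *ze*).
*ufe*: final sound = /e/, a vowel → -ozo → *ufeozo*.
The final sound of *linjit* is /t/, which is a voiceless consonant, so the suffix is -ara, giving *linjitara*.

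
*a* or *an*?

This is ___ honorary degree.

The indefinite article is chosen by the initial *sound* of the following word, not its spelling.
*honorary* begins with the sound /ɒ/ (silent h) — a vowel sound.
So the article is *an*: This is an honorary degree.

an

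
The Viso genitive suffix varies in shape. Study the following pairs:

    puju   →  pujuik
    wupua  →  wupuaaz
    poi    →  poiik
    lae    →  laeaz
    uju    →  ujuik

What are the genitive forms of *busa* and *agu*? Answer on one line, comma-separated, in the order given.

busaaz, aguik

The suffix is conditioned by the last vowel: -ik when the last vowel of the stem is a high vowel (*puju*, *poi*, *uju*); -az when the last vowel of the stem is a non-high vowel (*wupua*, *lae*).
*busa* — last vowel /a/ (a non-high vowel) → -az → *busaaz*.
*agu* — last vowel /u/ (a high vowel) → -ik → *aguik*.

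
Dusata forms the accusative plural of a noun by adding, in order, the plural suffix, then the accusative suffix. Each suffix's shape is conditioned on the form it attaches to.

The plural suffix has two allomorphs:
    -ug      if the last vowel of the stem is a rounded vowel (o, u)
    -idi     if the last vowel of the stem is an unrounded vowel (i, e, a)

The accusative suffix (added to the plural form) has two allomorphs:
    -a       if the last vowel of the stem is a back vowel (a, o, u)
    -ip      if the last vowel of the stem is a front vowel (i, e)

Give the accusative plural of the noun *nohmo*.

nohmouga

Since the last vowel of *nohmo* is /o/ (a rounded vowel), it takes -ug, giving *nohmoug*.
The plural form *nohmoug* — last vowel /u/ (a back vowel) → -a → *nohmouga*.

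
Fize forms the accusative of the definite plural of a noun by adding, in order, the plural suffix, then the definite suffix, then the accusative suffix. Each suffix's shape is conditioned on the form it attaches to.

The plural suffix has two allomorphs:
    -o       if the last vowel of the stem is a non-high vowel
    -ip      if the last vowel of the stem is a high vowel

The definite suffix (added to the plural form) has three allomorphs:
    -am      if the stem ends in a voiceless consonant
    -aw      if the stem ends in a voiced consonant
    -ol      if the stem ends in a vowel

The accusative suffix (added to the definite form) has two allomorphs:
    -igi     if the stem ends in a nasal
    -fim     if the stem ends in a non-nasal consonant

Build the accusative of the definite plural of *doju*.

Since the last vowel of *doju* is /u/ (a high vowel), it takes -ip, giving *dojuip*.
Since the final sound of the plural form *dojuip* is /p/ (a voiceless consonant), it takes -am, giving *dojuipam*.
Since the final consonant of the definite form *dojuipam* is /m/ (a nasal), it takes -igi, giving *dojuipamigi*.

dojuipamigi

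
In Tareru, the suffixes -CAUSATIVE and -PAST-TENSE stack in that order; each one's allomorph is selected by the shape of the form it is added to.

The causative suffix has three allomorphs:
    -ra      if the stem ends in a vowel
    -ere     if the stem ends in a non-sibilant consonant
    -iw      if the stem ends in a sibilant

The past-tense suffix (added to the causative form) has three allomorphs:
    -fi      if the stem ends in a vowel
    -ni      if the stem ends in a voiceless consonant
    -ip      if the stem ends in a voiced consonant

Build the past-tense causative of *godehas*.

Since the final sound of *godehas* is /s/ (a sibilant), it takes -iw, giving *godehasiw*.
The causative form *godehasiw*: final sound = /w/, a voiced consonant → -ip → *godehasiwip*.

godehasiwip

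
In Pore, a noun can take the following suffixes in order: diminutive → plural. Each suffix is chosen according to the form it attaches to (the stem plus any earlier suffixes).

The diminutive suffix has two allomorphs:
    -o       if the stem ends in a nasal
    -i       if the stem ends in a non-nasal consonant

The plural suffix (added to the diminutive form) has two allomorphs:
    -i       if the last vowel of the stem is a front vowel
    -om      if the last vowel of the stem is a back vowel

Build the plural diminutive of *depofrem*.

depofremoom

Since the final consonant of *depofrem* is /m/ (a nasal), it takes -o, giving *depofremo*.
The diminutive form *depofremo* — last vowel /o/ (a back vowel) → -om → *depofremoom*.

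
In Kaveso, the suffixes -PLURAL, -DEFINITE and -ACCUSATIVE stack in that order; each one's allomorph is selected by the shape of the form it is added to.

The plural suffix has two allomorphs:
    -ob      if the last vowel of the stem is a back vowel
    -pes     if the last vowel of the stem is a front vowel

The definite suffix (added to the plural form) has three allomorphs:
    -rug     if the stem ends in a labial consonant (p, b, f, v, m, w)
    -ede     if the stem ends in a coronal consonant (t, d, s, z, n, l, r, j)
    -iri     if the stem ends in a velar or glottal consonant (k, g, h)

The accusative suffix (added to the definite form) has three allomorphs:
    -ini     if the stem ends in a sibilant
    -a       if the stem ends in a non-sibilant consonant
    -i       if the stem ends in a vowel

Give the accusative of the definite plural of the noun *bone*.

bonepesedei

*bone* — last vowel /e/ (a front vowel) → -pes → *bonepes*.
Since the final consonant of the plural form *bonepes* is /s/ (coronal), it takes -ede, giving *bonepesede*.
Since the final sound of the definite form *bonepesede* is /e/ (a vowel), it takes -i, giving *bonepesedei*.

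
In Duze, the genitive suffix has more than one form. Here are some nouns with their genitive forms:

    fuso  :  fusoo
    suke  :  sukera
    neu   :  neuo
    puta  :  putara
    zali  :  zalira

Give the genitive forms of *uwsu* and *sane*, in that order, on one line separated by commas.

The alternation tracks the last vowel of the stem — -o when the last vowel of the stem is a rounded vowel (*fuso*, *neu*); -ra when the last vowel of the stem is an unrounded vowel (*suke*, *puta*, *zali*).
The last vowel of *uwsu* is /u/, which is a rounded vowel, so the suffix is -o, giving *uwsuo*.
The last vowel of *sane* is /e/, which is an unrounded vowel, so the suffix is -ra, giving *sanera*.

uwsuo, sanera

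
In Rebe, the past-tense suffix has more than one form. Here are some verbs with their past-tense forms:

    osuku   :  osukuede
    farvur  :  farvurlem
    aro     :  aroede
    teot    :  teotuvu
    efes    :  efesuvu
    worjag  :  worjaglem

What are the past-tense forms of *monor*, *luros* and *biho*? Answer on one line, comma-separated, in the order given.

The alternation tracks the final sound of the stem — -uvu when the stem ends in a voiceless consonant (*teot*, *efes*); -lem when the stem ends in a voiced consonant (*farvur*, *worjag*); -ede when the stem ends in a vowel (*osuku*, *aro*).
Since the final sound of *monor* is /r/ (a voiced consonant), it takes -lem, giving *monorlem*.
Since the final sound of *luros* is /s/ (a voiceless consonant), it takes -uvu, giving *lurosuvu*.
*biho*: final sound = /o/, a vowel → -ede → *bihoede*.

monorlem, lurosuvu, bihoede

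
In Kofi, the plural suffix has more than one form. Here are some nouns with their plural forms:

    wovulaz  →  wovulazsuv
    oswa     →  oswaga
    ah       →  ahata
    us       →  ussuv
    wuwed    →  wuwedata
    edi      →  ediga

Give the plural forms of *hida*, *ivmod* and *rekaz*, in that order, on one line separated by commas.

The alternation tracks the final sound of the stem — -suv when the stem ends in a sibilant (*wovulaz*, *us*); -ata when the stem ends in a non-sibilant consonant (*ah*, *wuwed*); -ga when the stem ends in a vowel (*oswa*, *edi*).
*hida* — final sound /a/ (a vowel) → -ga → *hidaga*.
*ivmod*: final sound = /d/, a non-sibilant consonant → -ata → *ivmodata*.
Since the final sound of *rekaz* is /z/ (a sibilant), it takes -suv, giving *rekazsuv*.

hidaga, ivmodata, rekazsuv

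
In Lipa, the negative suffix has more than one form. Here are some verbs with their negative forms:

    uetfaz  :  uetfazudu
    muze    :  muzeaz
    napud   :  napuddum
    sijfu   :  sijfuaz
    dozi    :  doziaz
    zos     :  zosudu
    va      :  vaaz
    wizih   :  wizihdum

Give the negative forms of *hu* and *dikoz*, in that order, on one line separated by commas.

The pattern is sibilance of the final sound: -udu when the stem ends in a sibilant (*uetfaz*, *zos*); -dum when the stem ends in a non-sibilant consonant (*napud*, *wizih*); -az when the stem ends in a vowel (*muze*, *sijfu*, *dozi*, *va*).
Since the final sound of *hu* is /u/ (a vowel), it takes -az, giving *huaz*.
The final sound of *dikoz* is /z/, which is a sibilant, so the suffix is -udu, giving *dikozudu*.

huaz, dikozudu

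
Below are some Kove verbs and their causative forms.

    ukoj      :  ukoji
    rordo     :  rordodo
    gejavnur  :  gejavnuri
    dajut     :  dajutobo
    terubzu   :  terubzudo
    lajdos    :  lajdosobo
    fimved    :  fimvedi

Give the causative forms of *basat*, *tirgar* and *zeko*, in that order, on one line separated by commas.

Looking at the final sound of each stem: -obo when the stem ends in a voiceless consonant (*dajut*, *lajdos*); -i when the stem ends in a voiced consonant (*ukoj*, *gejavnur*, *fimved*); -do when the stem ends in a vowel (*rordo*, *terubzu*).
*basat*: final sound = /t/, a voiceless consonant → -obo → *basatobo*.
The final sound of *tirgar* is /r/, which is a voiced consonant, so the suffix is -i, giving *tirgari*.
*zeko* — final sound /o/ (a vowel) → -do → *zekodo*.

basatobo, tirgari, zekodo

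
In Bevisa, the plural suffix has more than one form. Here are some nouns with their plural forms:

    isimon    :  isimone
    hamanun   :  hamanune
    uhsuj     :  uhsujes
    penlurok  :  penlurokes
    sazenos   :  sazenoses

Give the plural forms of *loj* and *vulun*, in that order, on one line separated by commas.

lojes, vulune

The alternation tracks the final consonant of the stem — -e when the stem ends in a nasal (*isimon*, *hamanun*); -es when the stem ends in a non-nasal consonant (*uhsuj*, *penlurok*, *sazenos*).
Since the final consonant of *loj* is /j/ (non-nasal), it takes -es, giving *lojes*.
Since the final consonant of *vulun* is /n/ (a nasal), it takes -e, giving *vulune*.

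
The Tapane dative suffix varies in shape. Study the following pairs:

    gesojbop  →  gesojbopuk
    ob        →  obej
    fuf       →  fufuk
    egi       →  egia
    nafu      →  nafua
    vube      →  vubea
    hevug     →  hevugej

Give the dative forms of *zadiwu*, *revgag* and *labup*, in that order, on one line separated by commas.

zadiwua, revgagej, labupuk

The alternation tracks the final sound of the stem — -uk when the stem ends in a voiceless consonant (*gesojbop*, *fuf*); -ej when the stem ends in a voiced consonant (*ob*, *hevug*); -a when the stem ends in a vowel (*egi*, *nafu*, *vube*).
*zadiwu*: final sound = /u/, a vowel → -a → *zadiwua*.
*revgag* — final sound /g/ (a voiced consonant) → -ej → *revgagej*.
*labup* — final sound /p/ (a voiceless consonant) → -uk → *labupuk*.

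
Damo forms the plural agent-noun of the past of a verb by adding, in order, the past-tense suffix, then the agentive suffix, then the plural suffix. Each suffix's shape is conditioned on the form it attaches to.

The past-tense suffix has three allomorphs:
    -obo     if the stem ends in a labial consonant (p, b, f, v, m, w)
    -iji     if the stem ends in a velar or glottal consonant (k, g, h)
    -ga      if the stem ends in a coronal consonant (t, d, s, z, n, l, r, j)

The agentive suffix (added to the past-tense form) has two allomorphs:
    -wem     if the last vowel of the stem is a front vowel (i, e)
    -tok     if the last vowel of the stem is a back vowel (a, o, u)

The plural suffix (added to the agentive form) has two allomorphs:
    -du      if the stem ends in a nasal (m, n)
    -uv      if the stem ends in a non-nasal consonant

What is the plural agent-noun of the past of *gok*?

*gok*: final consonant = /k/, velar/glottal → -iji → *gokiji*.
The last vowel of the past-tense form *gokiji* is /i/, which is a front vowel, so the agentive suffix is -wem, giving *gokijiwem*.
The agentive form *gokijiwem* — final consonant /m/ (a nasal) → -du → *gokijiwemdu*.

gokijiwemdu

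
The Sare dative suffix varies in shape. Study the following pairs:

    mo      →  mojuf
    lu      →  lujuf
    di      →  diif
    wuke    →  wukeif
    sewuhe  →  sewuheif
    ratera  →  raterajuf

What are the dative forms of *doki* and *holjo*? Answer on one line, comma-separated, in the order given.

dokiif, holjojuf

The suffix is conditioned by the last vowel: -if when the last vowel of the stem is a front vowel (*di*, *wuke*, *sewuhe*); -juf when the last vowel of the stem is a back vowel (*mo*, *lu*, *ratera*).
*doki*: last vowel = /i/, a front vowel → -if → *dokiif*.
*holjo* — last vowel /o/ (a back vowel) → -juf → *holjojuf*.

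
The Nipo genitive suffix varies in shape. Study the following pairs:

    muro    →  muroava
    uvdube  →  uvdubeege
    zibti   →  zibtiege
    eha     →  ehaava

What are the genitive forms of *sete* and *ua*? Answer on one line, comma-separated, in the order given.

seteege, uaava

The alternation tracks the last vowel of the stem — -ege when the last vowel of the stem is a front vowel (*uvdube*, *zibti*); -ava when the last vowel of the stem is a back vowel (*muro*, *eha*).
Since the last vowel of *sete* is /e/ (a front vowel), it takes -ege, giving *seteege*.
Since the last vowel of *ua* is /a/ (a back vowel), it takes -ava, giving *uaava*.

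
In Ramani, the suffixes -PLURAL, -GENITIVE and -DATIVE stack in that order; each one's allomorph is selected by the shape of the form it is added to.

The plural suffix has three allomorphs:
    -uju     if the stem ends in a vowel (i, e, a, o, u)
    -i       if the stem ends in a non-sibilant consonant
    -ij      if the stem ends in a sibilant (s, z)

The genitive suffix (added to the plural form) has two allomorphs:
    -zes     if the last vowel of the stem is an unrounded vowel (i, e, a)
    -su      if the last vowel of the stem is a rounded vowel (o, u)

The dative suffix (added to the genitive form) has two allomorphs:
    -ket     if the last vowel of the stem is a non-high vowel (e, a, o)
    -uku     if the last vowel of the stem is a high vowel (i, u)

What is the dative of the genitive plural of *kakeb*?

kakebizesket

*kakeb* — final sound /b/ (a non-sibilant consonant) → -i → *kakebi*.
Since the last vowel of the plural form *kakebi* is /i/ (an unrounded vowel), it takes -zes, giving *kakebizes*.
The genitive form *kakebizes* — last vowel /e/ (a non-high vowel) → -ket → *kakebizesket*.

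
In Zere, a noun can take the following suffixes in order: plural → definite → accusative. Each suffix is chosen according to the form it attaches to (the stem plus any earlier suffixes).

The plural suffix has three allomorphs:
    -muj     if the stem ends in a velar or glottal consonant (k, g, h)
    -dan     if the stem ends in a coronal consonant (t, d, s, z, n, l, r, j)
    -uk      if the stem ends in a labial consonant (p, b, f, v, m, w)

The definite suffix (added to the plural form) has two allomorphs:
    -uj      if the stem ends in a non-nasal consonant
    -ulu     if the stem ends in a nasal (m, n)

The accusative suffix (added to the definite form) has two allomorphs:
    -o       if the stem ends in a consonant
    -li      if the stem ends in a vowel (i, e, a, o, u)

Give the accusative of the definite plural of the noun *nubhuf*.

nubhufukujo

*nubhuf* — final consonant /f/ (labial) → -uk → *nubhufuk*.
The plural form *nubhufuk*: final consonant = /k/, non-nasal → -uj → *nubhufukuj*.
The definite form *nubhufukuj* — final sound /j/ (a consonant) → -o → *nubhufukujo*.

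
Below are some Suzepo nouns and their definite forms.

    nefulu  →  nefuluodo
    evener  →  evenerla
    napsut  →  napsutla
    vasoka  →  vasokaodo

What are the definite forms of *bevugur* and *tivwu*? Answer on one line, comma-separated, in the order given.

The pattern is consonant vs. vowel: -la when the stem ends in a consonant (*evener*, *napsut*); -odo when the stem ends in a vowel (*nefulu*, *vasoka*).
The final sound of *bevugur* is /r/, which is a consonant, so the suffix is -la, giving *bevugurla*.
The final sound of *tivwu* is /u/, which is a vowel, so the suffix is -odo, giving *tivwuodo*.

bevugurla, tivwuodo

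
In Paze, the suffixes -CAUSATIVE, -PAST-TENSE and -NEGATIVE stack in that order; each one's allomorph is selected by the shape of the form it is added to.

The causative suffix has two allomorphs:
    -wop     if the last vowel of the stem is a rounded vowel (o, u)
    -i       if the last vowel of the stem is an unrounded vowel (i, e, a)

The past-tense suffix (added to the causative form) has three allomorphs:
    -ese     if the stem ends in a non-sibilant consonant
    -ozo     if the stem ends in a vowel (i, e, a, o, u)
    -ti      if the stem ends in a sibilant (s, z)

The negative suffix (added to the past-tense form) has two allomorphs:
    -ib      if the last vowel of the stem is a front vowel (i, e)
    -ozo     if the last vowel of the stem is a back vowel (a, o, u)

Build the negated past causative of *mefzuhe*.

*mefzuhe*: last vowel = /e/, an unrounded vowel → -i → *mefzuhei*.
The causative form *mefzuhei*: final sound = /i/, a vowel → -ozo → *mefzuheiozo*.
Since the last vowel of the past-tense form *mefzuheiozo* is /o/ (a back vowel), it takes -ozo, giving *mefzuheiozoozo*.

mefzuheiozoozo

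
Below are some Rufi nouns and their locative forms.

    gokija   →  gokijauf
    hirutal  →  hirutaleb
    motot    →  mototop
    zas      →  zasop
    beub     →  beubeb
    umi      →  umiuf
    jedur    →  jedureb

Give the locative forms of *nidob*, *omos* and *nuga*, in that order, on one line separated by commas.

nidobeb, omosop, nugauf

The alternation tracks the final sound of the stem — -op when the stem ends in a voiceless consonant (*motot*, *zas*); -eb when the stem ends in a voiced consonant (*hirutal*, *beub*, *jedur*); -uf when the stem ends in a vowel (*gokija*, *umi*).
Since the final sound of *nidob* is /b/ (a voiced consonant), it takes -eb, giving *nidobeb*.
*omos* — final sound /s/ (a voiceless consonant) → -op → *omosop*.
The final sound of *nuga* is /a/, which is a vowel, so the suffix is -uf, giving *nugauf*.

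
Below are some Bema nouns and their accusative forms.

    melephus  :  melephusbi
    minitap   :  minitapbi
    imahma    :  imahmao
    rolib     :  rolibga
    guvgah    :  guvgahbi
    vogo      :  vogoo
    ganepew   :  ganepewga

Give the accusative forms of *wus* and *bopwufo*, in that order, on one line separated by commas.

Looking at the final sound of each stem: -bi when the stem ends in a voiceless consonant (*melephus*, *minitap*, *guvgah*); -ga when the stem ends in a voiced consonant (*rolib*, *ganepew*); -o when the stem ends in a vowel (*imahma*, *vogo*).
*wus* — final sound /s/ (a voiceless consonant) → -bi → *wusbi*.
*bopwufo*: final sound = /o/, a vowel → -o → *bopwufoo*.

wusbi, bopwufoo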